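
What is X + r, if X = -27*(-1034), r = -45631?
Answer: -17713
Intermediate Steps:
X = 27918
X + r = 27918 - 45631 = -17713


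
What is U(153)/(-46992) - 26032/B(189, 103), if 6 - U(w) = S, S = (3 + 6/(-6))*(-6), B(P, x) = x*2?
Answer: -101941621/806696 ≈ -126.37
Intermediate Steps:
B(P, x) = 2*x
S = -12 (S = (3 + 6*(-1/6))*(-6) = (3 - 1)*(-6) = 2*(-6) = -12)
U(w) = 18 (U(w) = 6 - 1*(-12) = 6 + 12 = 18)
U(153)/(-46992) - 26032/B(189, 103) = 18/(-46992) - 26032/(2*103) = 18*(-1/46992) - 26032/206 = -3/7832 - 26032*1/206 = -3/7832 - 13016/103 = -101941621/806696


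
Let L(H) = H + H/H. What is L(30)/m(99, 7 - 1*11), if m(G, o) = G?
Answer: 31/99 ≈ 0.31313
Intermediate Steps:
L(H) = 1 + H (L(H) = H + 1 = 1 + H)
L(30)/m(99, 7 - 1*11) = (1 + 30)/99 = 31*(1/99) = 31/99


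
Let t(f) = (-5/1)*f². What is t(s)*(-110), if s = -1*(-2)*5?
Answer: 55000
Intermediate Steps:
s = 10 (s = 2*5 = 10)
t(f) = -5*f² (t(f) = (-5*1)*f² = -5*f²)
t(s)*(-110) = -5*10²*(-110) = -5*100*(-110) = -500*(-110) = 55000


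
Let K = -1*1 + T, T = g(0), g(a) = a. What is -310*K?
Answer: 310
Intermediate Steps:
T = 0
K = -1 (K = -1*1 + 0 = -1 + 0 = -1)
-310*K = -310*(-1) = 310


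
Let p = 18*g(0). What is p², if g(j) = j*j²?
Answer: 0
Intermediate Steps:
g(j) = j³
p = 0 (p = 18*0³ = 18*0 = 0)
p² = 0² = 0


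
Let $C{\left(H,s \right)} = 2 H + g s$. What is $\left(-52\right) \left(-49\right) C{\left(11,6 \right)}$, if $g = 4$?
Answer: $117208$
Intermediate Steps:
$C{\left(H,s \right)} = 2 H + 4 s$
$\left(-52\right) \left(-49\right) C{\left(11,6 \right)} = \left(-52\right) \left(-49\right) \left(2 \cdot 11 + 4 \cdot 6\right) = 2548 \left(22 + 24\right) = 2548 \cdot 46 = 117208$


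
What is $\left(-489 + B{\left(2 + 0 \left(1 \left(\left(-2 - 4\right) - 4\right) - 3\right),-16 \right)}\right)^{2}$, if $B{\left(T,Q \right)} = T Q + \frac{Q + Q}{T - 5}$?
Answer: $\frac{2343961}{9} \approx 2.6044 \cdot 10^{5}$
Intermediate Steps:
$B{\left(T,Q \right)} = Q T + \frac{2 Q}{-5 + T}$
$\left(-489 + B{\left(2 + 0 \left(1 \left(\left(-2 - 4\right) - 4\right) - 3\right),-16 \right)}\right)^{2} = \left(-489 - \frac{16 \left(2 + \left(2 + 0 \left(1 \left(\left(-2 - 4\right) - 4\right) - 3\right)\right)^{2} - 5 \left(2 + 0 \left(1 \left(\left(-2 - 4\right) - 4\right) - 3\right)\right)\right)}{-5 + \left(2 + 0 \left(1 \left(\left(-2 - 4\right) - 4\right) - 3\right)\right)}\right)^{2} = \left(-489 - \frac{16 \left(2 + \left(2 + 0 \left(1 \left(-6 - 4\right) - 3\right)\right)^{2} - 5 \left(2 + 0 \left(1 \left(-6 - 4\right) - 3\right)\right)\right)}{-5 + \left(2 + 0 \left(1 \left(-6 - 4\right) - 3\right)\right)}\right)^{2} = \left(-489 - \frac{16 \left(2 + \left(2 + 0 \left(1 \left(-10\right) - 3\right)\right)^{2} - 5 \left(2 + 0 \left(1 \left(-10\right) - 3\right)\right)\right)}{-5 + \left(2 + 0 \left(1 \left(-10\right) - 3\right)\right)}\right)^{2} = \left(-489 - \frac{16 \left(2 + \left(2 + 0 \left(-10 - 3\right)\right)^{2} - 5 \left(2 + 0 \left(-10 - 3\right)\right)\right)}{-5 + \left(2 + 0 \left(-10 - 3\right)\right)}\right)^{2} = \left(-489 - \frac{16 \left(2 + \left(2 + 0 \left(-13\right)\right)^{2} - 5 \left(2 + 0 \left(-13\right)\right)\right)}{-5 + \left(2 + 0 \left(-13\right)\right)}\right)^{2} = \left(-489 - \frac{16 \left(2 + \left(2 + 0\right)^{2} - 5 \left(2 + 0\right)\right)}{-5 + \left(2 + 0\right)}\right)^{2} = \left(-489 - \frac{16 \left(2 + 2^{2} - 10\right)}{-5 + 2}\right)^{2} = \left(-489 - \frac{16 \left(2 + 4 - 10\right)}{-3}\right)^{2} = \left(-489 - \left(- \frac{16}{3}\right) \left(-4\right)\right)^{2} = \left(-489 - \frac{64}{3}\right)^{2} = \left(- \frac{1531}{3}\right)^{2} = \frac{2343961}{9}$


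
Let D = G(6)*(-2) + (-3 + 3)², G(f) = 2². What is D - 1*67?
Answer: -75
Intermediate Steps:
G(f) = 4
D = -8 (D = 4*(-2) + (-3 + 3)² = -8 + 0² = -8 + 0 = -8)
D - 1*67 = -8 - 1*67 = -8 - 67 = -75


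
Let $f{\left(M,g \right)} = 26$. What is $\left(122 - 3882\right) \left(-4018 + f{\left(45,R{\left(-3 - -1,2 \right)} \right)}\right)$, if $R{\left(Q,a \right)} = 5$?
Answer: $15009920$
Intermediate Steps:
$\left(122 - 3882\right) \left(-4018 + f{\left(45,R{\left(-3 - -1,2 \right)} \right)}\right) = \left(122 - 3882\right) \left(-4018 + 26\right) = \left(-3760\right) \left(-3992\right) = 15009920$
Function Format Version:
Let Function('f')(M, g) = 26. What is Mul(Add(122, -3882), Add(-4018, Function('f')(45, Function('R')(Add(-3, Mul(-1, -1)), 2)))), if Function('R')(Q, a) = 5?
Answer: 15009920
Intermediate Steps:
Mul(Add(122, -3882), Add(-4018, Function('f')(45, Function('R')(Add(-3, Mul(-1, -1)), 2)))) = Mul(Add(122, -3882), Add(-4018, 26)) = Mul(-3760, -3992) = 15009920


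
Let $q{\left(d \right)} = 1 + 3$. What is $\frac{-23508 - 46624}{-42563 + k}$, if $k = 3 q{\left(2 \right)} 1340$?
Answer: $\frac{70132}{26483} \approx 2.6482$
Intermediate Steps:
$q{\left(d \right)} = 4$
$k = 16080$ ($k = 3 \cdot 4 \cdot 1340 = 12 \cdot 1340 = 16080$)
$\frac{-23508 - 46624}{-42563 + k} = \frac{-23508 - 46624}{-42563 + 16080} = - \frac{70132}{-26483} = \left(-70132\right) \left(- \frac{1}{26483}\right) = \frac{70132}{26483}$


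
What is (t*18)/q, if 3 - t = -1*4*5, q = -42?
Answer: -69/7 ≈ -9.8571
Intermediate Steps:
t = 23 (t = 3 - (-1*4)*5 = 3 - (-4)*5 = 3 - 1*(-20) = 3 + 20 = 23)
(t*18)/q = (23*18)/(-42) = 414*(-1/42) = -69/7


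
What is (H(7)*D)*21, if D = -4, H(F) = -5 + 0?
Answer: 420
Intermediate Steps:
H(F) = -5
(H(7)*D)*21 = -5*(-4)*21 = 20*21 = 420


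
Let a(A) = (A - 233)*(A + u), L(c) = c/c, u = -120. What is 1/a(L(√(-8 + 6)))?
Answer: 1/27608 ≈ 3.6221e-5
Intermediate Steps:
L(c) = 1
a(A) = (-233 + A)*(-120 + A) (a(A) = (A - 233)*(A - 120) = (-233 + A)*(-120 + A))
1/a(L(√(-8 + 6))) = 1/(27960 + 1² - 353*1) = 1/(27960 + 1 - 353) = 1/27608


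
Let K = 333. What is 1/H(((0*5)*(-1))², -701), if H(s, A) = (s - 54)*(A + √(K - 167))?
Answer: 701/26526690 + √166/26526690 ≈ 2.6912e-5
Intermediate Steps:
H(s, A) = (-54 + s)*(A + √166) (H(s, A) = (s - 54)*(A + √(333 - 167)) = (-54 + s)*(A + √166))
1/H(((0*5)*(-1))², -701) = 1/(-54*(-701) - 54*√166 - 701*((0*5)*(-1))² + ((0*5)*(-1))²*√166) = 1/(37854 - 54*√166 - 701*(0*(-1))² + (0*(-1))²*√166) = 1/(37854 - 54*√166 - 701*0² + 0²*√166) = 1/(37854 - 54*√166 - 701*0 + 0*√166) = 1/(37854 - 54*√166 + 0 + 0) = 1/(37854 - 54*√166)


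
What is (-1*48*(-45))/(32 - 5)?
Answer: 80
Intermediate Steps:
(-1*48*(-45))/(32 - 5) = -48*(-45)/27 = 2160*(1/27) = 80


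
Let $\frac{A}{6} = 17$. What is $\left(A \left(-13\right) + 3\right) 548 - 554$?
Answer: $-725558$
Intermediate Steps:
$A = 102$ ($A = 6 \cdot 17 = 102$)
$\left(A \left(-13\right) + 3\right) 548 - 554 = \left(102 \left(-13\right) + 3\right) 548 - 554 = \left(-1326 + 3\right) 548 - 554 = \left(-1323\right) 548 - 554 = -725004 - 554 = -725558$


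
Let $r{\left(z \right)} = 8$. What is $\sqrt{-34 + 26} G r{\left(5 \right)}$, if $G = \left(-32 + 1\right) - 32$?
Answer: $- 1008 i \sqrt{2} \approx - 1425.5 i$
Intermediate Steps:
$G = -63$ ($G = -31 - 32 = -63$)
$\sqrt{-34 + 26} G r{\left(5 \right)} = \sqrt{-34 + 26} \left(-63\right) 8 = \sqrt{-8} \left(-63\right) 8 = 2 i \sqrt{2} \left(-63\right) 8 = - 126 i \sqrt{2} \cdot 8 = - 1008 i \sqrt{2}$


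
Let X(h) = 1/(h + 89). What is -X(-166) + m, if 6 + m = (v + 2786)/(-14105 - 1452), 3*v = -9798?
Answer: -7134817/1197889 ≈ -5.9562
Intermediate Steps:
v = -3266 (v = (1/3)*(-9798) = -3266)
X(h) = 1/(89 + h)
m = -92862/15557 (m = -6 + (-3266 + 2786)/(-14105 - 1452) = -6 - 480/(-15557) = -6 - 480*(-1/15557) = -6 + 480/15557 = -92862/15557 ≈ -5.9691)
-X(-166) + m = -1/(89 - 166) - 92862/15557 = -1/(-77) - 92862/15557 = -1*(-1/77) - 92862/15557 = 1/77 - 92862/15557 = -7134817/1197889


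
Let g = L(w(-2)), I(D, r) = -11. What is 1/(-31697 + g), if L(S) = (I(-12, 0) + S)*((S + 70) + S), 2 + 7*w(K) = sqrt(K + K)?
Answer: -77986195/2533047748361 - 32144*I/2533047748361 ≈ -3.0787e-5 - 1.269e-8*I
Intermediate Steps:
w(K) = -2/7 + sqrt(2)*sqrt(K)/7 (w(K) = -2/7 + sqrt(K + K)/7 = -2/7 + sqrt(2*K)/7 = -2/7 + (sqrt(2)*sqrt(K))/7 = -2/7 + sqrt(2)*sqrt(K)/7)
L(S) = (-11 + S)*(70 + 2*S) (L(S) = (-11 + S)*((S + 70) + S) = (-11 + S)*((70 + S) + S) = (-11 + S)*(70 + 2*S))
g = -5486/7 + 2*(-2/7 + 2*I/7)**2 + 96*I/7 (g = -770 + 2*(-2/7 + sqrt(2)*sqrt(-2)/7)**2 + 48*(-2/7 + sqrt(2)*sqrt(-2)/7) = -770 + 2*(-2/7 + sqrt(2)*(I*sqrt(2))/7)**2 + 48*(-2/7 + sqrt(2)*(I*sqrt(2))/7) = -770 + 2*(-2/7 + 2*I/7)**2 + 48*(-2/7 + 2*I/7) = -770 + 2*(-2/7 + 2*I/7)**2 + (-96/7 + 96*I/7) = -5486/7 + 2*(-2/7 + 2*I/7)**2 + 96*I/7 ≈ -783.71 + 13.388*I)
1/(-31697 + g) = 1/(-31697 + (-5486/7 + 656*I/49)) = 1/(-227365/7 + 656*I/49) = 2401*(-227365/7 - 656*I/49)/2533047748361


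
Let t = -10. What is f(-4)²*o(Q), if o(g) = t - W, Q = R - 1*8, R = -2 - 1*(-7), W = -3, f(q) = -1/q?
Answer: -7/16 ≈ -0.43750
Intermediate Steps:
R = 5 (R = -2 + 7 = 5)
Q = -3 (Q = 5 - 1*8 = 5 - 8 = -3)
o(g) = -7 (o(g) = -10 - 1*(-3) = -10 + 3 = -7)
f(-4)²*o(Q) = (-1/(-4))²*(-7) = (-1*(-¼))²*(-7) = (¼)²*(-7) = (1/16)*(-7) = -7/16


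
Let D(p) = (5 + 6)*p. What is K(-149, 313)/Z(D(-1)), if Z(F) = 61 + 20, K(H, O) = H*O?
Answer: -46637/81 ≈ -575.77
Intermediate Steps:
D(p) = 11*p
Z(F) = 81
K(-149, 313)/Z(D(-1)) = -149*313/81 = -46637*1/81 = -46637/81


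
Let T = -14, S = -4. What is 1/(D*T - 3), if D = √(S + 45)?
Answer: 3/8027 - 14*√41/8027 ≈ -0.010794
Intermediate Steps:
D = √41 (D = √(-4 + 45) = √41 ≈ 6.4031)
1/(D*T - 3) = 1/(√41*(-14) - 3) = 1/(-14*√41 - 3) = 1/(-3 - 14*√41)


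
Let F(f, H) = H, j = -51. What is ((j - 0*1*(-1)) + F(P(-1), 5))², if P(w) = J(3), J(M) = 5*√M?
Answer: 2116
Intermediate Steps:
P(w) = 5*√3
((j - 0*1*(-1)) + F(P(-1), 5))² = ((-51 - 0*1*(-1)) + 5)² = ((-51 - 0*(-1)) + 5)² = ((-51 - 1*0) + 5)² = ((-51 + 0) + 5)² = (-51 + 5)² = (-46)² = 2116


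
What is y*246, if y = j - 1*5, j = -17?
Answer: -5412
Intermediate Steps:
y = -22 (y = -17 - 1*5 = -17 - 5 = -22)
y*246 = -22*246 = -5412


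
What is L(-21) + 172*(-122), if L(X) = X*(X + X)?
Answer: -20102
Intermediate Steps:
L(X) = 2*X**2 (L(X) = X*(2*X) = 2*X**2)
L(-21) + 172*(-122) = 2*(-21)**2 + 172*(-122) = 2*441 - 20984 = 882 - 20984 = -20102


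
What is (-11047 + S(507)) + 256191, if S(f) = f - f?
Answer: 245144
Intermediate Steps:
S(f) = 0
(-11047 + S(507)) + 256191 = (-11047 + 0) + 256191 = -11047 + 256191 = 245144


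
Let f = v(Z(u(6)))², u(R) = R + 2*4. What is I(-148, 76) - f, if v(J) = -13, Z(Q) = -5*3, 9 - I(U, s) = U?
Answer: -12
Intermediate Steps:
I(U, s) = 9 - U
u(R) = 8 + R (u(R) = R + 8 = 8 + R)
Z(Q) = -15
f = 169 (f = (-13)² = 169)
I(-148, 76) - f = (9 - 1*(-148)) - 1*169 = (9 + 148) - 169 = 157 - 169 = -12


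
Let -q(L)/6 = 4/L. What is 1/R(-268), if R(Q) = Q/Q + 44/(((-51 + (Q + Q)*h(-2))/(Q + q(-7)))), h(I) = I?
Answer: -7147/74341 ≈ -0.096138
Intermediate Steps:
q(L) = -24/L
R(Q) = 1 + 44*(24/7 + Q)/(-51 - 4*Q) (R(Q) = Q/Q + 44/(((-51 + (Q + Q)*(-2))/(Q - 24/(-7)))) = 1 + 44/(((-51 + (2*Q)*(-2))/(Q - 24*(-⅐)))) = 1 + 44/(((-51 - 4*Q)/(Q + 24/7))) = 1 + 44/(((-51 - 4*Q)/(24/7 + Q))) = 1 + 44*((24/7 + Q)/(-51 - 4*Q)) = 1 + 44*(24/7 + Q)/(-51 - 4*Q))
1/R(-268) = 1/((699 + 280*(-268))/(7*(-51 - 4*(-268)))) = 1/((699 - 75040)/(7*(-51 + 1072))) = 1/((⅐)*(-74341)/1021) = 1/((⅐)*(1/1021)*(-74341)) = 1/(-74341/7147) = -7147/74341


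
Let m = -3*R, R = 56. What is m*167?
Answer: -28056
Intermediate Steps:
m = -168 (m = -3*56 = -168)
m*167 = -168*167 = -28056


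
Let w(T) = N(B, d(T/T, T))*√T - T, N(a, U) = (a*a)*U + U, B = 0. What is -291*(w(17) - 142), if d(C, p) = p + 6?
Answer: 46269 - 6693*√17 ≈ 18673.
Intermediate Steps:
d(C, p) = 6 + p
N(a, U) = U + U*a² (N(a, U) = a²*U + U = U*a² + U = U + U*a²)
w(T) = -T + √T*(6 + T) (w(T) = ((6 + T)*(1 + 0²))*√T - T = ((6 + T)*(1 + 0))*√T - T = ((6 + T)*1)*√T - T = (6 + T)*√T - T = √T*(6 + T) - T = -T + √T*(6 + T))
-291*(w(17) - 142) = -291*((-1*17 + √17*(6 + 17)) - 142) = -291*((-17 + √17*23) - 142) = -291*((-17 + 23*√17) - 142) = -291*(-159 + 23*√17) = 46269 - 6693*√17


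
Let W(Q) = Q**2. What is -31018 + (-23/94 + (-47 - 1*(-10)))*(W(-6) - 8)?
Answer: -1506860/47 ≈ -32061.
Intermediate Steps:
-31018 + (-23/94 + (-47 - 1*(-10)))*(W(-6) - 8) = -31018 + (-23/94 + (-47 - 1*(-10)))*((-6)**2 - 8) = -31018 + (-23*1/94 + (-47 + 10))*(36 - 8) = -31018 + (-23/94 - 37)*28 = -31018 - 3501/94*28 = -31018 - 49014/47 = -1506860/47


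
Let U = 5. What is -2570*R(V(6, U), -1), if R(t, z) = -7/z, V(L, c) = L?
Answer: -17990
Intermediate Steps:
-2570*R(V(6, U), -1) = -(-17990)/(-1) = -(-17990)*(-1) = -2570*7 = -17990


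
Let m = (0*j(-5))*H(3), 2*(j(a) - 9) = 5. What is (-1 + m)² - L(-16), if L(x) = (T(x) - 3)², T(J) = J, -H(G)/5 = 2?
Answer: -360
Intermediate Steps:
H(G) = -10 (H(G) = -5*2 = -10)
j(a) = 23/2 (j(a) = 9 + (½)*5 = 9 + 5/2 = 23/2)
L(x) = (-3 + x)² (L(x) = (x - 3)² = (-3 + x)²)
m = 0 (m = (0*(23/2))*(-10) = 0*(-10) = 0)
(-1 + m)² - L(-16) = (-1 + 0)² - (-3 - 16)² = (-1)² - 1*(-19)² = 1 - 1*361 = 1 - 361 = -360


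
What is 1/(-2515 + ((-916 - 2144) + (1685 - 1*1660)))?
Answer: -1/5550 ≈ -0.00018018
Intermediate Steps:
1/(-2515 + ((-916 - 2144) + (1685 - 1*1660))) = 1/(-2515 + (-3060 + (1685 - 1660))) = 1/(-2515 + (-3060 + 25)) = 1/(-2515 - 3035) = 1/(-5550) = -1/5550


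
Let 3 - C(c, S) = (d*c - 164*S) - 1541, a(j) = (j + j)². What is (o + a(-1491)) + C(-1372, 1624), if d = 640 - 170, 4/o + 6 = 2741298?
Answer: 6719622169213/685323 ≈ 9.8050e+6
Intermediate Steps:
o = 1/685323 (o = 4/(-6 + 2741298) = 4/2741292 = 4*(1/2741292) = 1/685323 ≈ 1.4592e-6)
d = 470
a(j) = 4*j² (a(j) = (2*j)² = 4*j²)
C(c, S) = 1544 - 470*c + 164*S (C(c, S) = 3 - ((470*c - 164*S) - 1541) = 3 - ((-164*S + 470*c) - 1541) = 3 - (-1541 - 164*S + 470*c) = 3 + (1541 - 470*c + 164*S) = 1544 - 470*c + 164*S)
(o + a(-1491)) + C(-1372, 1624) = (1/685323 + 4*(-1491)²) + (1544 - 470*(-1372) + 164*1624) = (1/685323 + 4*2223081) + (1544 + 644840 + 266336) = (1/685323 + 8892324) + 912720 = 6094114160653/685323 + 912720 = 6719622169213/685323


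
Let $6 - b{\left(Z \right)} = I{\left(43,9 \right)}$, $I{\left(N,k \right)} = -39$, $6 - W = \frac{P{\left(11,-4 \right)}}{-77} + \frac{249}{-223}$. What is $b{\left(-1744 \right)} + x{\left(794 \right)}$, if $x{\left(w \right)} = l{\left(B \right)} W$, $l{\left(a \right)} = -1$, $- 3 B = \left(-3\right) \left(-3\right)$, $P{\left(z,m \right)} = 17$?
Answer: $\frac{646705}{17171} \approx 37.663$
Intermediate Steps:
$B = -3$ ($B = - \frac{\left(-3\right) \left(-3\right)}{3} = \left(- \frac{1}{3}\right) 9 = -3$)
$W = \frac{125990}{17171}$ ($W = 6 - \left(\frac{17}{-77} + \frac{249}{-223}\right) = 6 - \left(17 \left(- \frac{1}{77}\right) + 249 \left(- \frac{1}{223}\right)\right) = 6 - \left(- \frac{17}{77} - \frac{249}{223}\right) = 6 - - \frac{22964}{17171} = 6 + \frac{22964}{17171} = \frac{125990}{17171} \approx 7.3374$)
$b{\left(Z \right)} = 45$ ($b{\left(Z \right)} = 6 - -39 = 6 + 39 = 45$)
$x{\left(w \right)} = - \frac{125990}{17171}$ ($x{\left(w \right)} = \left(-1\right) \frac{125990}{17171} = - \frac{125990}{17171}$)
$b{\left(-1744 \right)} + x{\left(794 \right)} = 45 - \frac{125990}{17171} = \frac{646705}{17171}$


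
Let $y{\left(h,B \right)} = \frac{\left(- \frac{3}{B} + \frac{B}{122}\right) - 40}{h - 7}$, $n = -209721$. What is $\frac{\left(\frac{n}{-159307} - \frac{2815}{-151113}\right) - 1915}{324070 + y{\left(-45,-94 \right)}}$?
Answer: $- \frac{808006197650697448}{136832315657348023665} \approx -0.0059051$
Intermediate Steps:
$y{\left(h,B \right)} = \frac{-40 - \frac{3}{B} + \frac{B}{122}}{-7 + h}$ ($y{\left(h,B \right)} = \frac{\left(- \frac{3}{B} + B \frac{1}{122}\right) - 40}{-7 + h} = \frac{\left(- \frac{3}{B} + \frac{B}{122}\right) - 40}{-7 + h} = \frac{-40 - \frac{3}{B} + \frac{B}{122}}{-7 + h}$)
$\frac{\left(\frac{n}{-159307} - \frac{2815}{-151113}\right) - 1915}{324070 + y{\left(-45,-94 \right)}} = \frac{\left(- \frac{209721}{-159307} - \frac{2815}{-151113}\right) - 1915}{324070 + \frac{-366 + \left(-94\right)^{2} - -458720}{122 \left(-94\right) \left(-7 - 45\right)}} = \frac{\left(\left(-209721\right) \left(- \frac{1}{159307}\right) - - \frac{2815}{151113}\right) - 1915}{324070 + \frac{1}{122} \left(- \frac{1}{94}\right) \frac{1}{-52} \left(-366 + 8836 + 458720\right)} = \frac{\left(\frac{209721}{159307} + \frac{2815}{151113}\right) - 1915}{324070 + \frac{1}{122} \left(- \frac{1}{94}\right) \left(- \frac{1}{52}\right) 467190} = \frac{\frac{1890589334}{1416079923} - 1915}{324070 + \frac{233595}{298168}} = - \frac{2709902463211}{1416079923 \cdot \frac{96627537355}{298168}} = \left(- \frac{2709902463211}{1416079923}\right) \frac{298168}{96627537355} = - \frac{808006197650697448}{136832315657348023665}$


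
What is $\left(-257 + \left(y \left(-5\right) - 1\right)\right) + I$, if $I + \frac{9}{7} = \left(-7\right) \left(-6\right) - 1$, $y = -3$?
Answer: $- \frac{1423}{7} \approx -203.29$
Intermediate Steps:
$I = \frac{278}{7}$ ($I = - \frac{9}{7} - -41 = - \frac{9}{7} + \left(42 - 1\right) = - \frac{9}{7} + 41 = \frac{278}{7} \approx 39.714$)
$\left(-257 + \left(y \left(-5\right) - 1\right)\right) + I = \left(-257 - -14\right) + \frac{278}{7} = \left(-257 + \left(15 - 1\right)\right) + \frac{278}{7} = \left(-257 + 14\right) + \frac{278}{7} = -243 + \frac{278}{7} = - \frac{1423}{7}$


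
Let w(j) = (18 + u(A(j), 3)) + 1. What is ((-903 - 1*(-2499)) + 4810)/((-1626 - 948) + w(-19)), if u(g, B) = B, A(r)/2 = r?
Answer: -3203/1276 ≈ -2.5102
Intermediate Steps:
A(r) = 2*r
w(j) = 22 (w(j) = (18 + 3) + 1 = 21 + 1 = 22)
((-903 - 1*(-2499)) + 4810)/((-1626 - 948) + w(-19)) = ((-903 - 1*(-2499)) + 4810)/((-1626 - 948) + 22) = ((-903 + 2499) + 4810)/(-2574 + 22) = (1596 + 4810)/(-2552) = 6406*(-1/2552) = -3203/1276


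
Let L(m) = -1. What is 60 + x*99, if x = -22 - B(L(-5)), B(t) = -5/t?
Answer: -2613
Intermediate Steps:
x = -27 (x = -22 - (-5)/(-1) = -22 - (-5)*(-1) = -22 - 1*5 = -22 - 5 = -27)
60 + x*99 = 60 - 27*99 = 60 - 2673 = -2613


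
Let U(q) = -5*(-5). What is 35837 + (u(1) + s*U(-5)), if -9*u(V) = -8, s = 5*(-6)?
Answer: 315791/9 ≈ 35088.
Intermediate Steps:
U(q) = 25
s = -30
u(V) = 8/9 (u(V) = -⅑*(-8) = 8/9)
35837 + (u(1) + s*U(-5)) = 35837 + (8/9 - 30*25) = 35837 + (8/9 - 750) = 35837 - 6742/9 = 315791/9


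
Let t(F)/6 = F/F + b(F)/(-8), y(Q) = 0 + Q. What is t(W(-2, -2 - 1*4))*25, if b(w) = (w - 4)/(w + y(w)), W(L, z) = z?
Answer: 1075/8 ≈ 134.38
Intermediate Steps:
y(Q) = Q
b(w) = (-4 + w)/(2*w) (b(w) = (w - 4)/(w + w) = (-4 + w)/((2*w)) = (-4 + w)*(1/(2*w)) = (-4 + w)/(2*w))
t(F) = 6 - 3*(-4 + F)/(8*F) (t(F) = 6*(F/F + ((-4 + F)/(2*F))/(-8)) = 6*(1 + ((-4 + F)/(2*F))*(-1/8)) = 6*(1 - (-4 + F)/(16*F)) = 6 - 3*(-4 + F)/(8*F))
t(W(-2, -2 - 1*4))*25 = (3*(4 + 15*(-2 - 1*4))/(8*(-2 - 1*4)))*25 = (3*(4 + 15*(-2 - 4))/(8*(-2 - 4)))*25 = ((3/8)*(4 + 15*(-6))/(-6))*25 = ((3/8)*(-1/6)*(4 - 90))*25 = ((3/8)*(-1/6)*(-86))*25 = (43/8)*25 = 1075/8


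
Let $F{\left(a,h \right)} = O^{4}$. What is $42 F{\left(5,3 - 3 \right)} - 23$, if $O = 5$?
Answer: $26227$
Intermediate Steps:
$F{\left(a,h \right)} = 625$ ($F{\left(a,h \right)} = 5^{4} = 625$)
$42 F{\left(5,3 - 3 \right)} - 23 = 42 \cdot 625 - 23 = 26250 - 23 = 26227$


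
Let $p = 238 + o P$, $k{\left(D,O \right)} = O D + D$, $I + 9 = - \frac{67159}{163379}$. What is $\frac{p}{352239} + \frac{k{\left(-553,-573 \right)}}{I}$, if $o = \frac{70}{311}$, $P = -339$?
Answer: $- \frac{2830643787688857098}{84217574540265} \approx -33611.0$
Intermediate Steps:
$o = \frac{70}{311}$ ($o = 70 \cdot \frac{1}{311} = \frac{70}{311} \approx 0.22508$)
$I = - \frac{1537570}{163379}$ ($I = -9 - \frac{67159}{163379} = - \frac{1537570}{163379} \approx -9.4111$)
$k{\left(D,O \right)} = D + D O$ ($k{\left(D,O \right)} = D O + D = D + D O$)
$p = \frac{50288}{311}$ ($p = 238 + \frac{70}{311} \left(-339\right) = 238 - \frac{23730}{311} = \frac{50288}{311} \approx 161.7$)
$\frac{p}{352239} + \frac{k{\left(-553,-573 \right)}}{I} = \frac{50288}{311 \cdot 352239} + \frac{\left(-553\right) \left(1 - 573\right)}{- \frac{1537570}{163379}} = \frac{50288}{311} \cdot \frac{1}{352239} + \left(-553\right) \left(-572\right) \left(- \frac{163379}{1537570}\right) = \frac{50288}{109546329} + 316316 \left(- \frac{163379}{1537570}\right) = \frac{50288}{109546329} - \frac{25839695882}{768785} = - \frac{2830643787688857098}{84217574540265}$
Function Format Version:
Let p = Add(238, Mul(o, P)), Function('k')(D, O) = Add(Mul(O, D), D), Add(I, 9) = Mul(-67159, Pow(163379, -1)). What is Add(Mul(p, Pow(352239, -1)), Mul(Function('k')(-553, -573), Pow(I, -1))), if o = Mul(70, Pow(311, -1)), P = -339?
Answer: Rational(-2830643787688857098, 84217574540265) ≈ -33611.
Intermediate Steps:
o = Rational(70, 311) (o = Mul(70, Rational(1, 311)) = Rational(70, 311) ≈ 0.22508)
I = Rational(-1537570, 163379) (I = Add(-9, Mul(-67159, Pow(163379, -1))) = Add(-9, Mul(-67159, Rational(1, 163379))) = Add(-9, Rational(-67159, 163379)) = Rational(-1537570, 163379) ≈ -9.4111)
Function('k')(D, O) = Add(D, Mul(D, O)) (Function('k')(D, O) = Add(Mul(D, O), D) = Add(D, Mul(D, O)))
p = Rational(50288, 311) (p = Add(238, Mul(Rational(70, 311), -339)) = Add(238, Rational(-23730, 311)) = Rational(50288, 311) ≈ 161.70)
Add(Mul(p, Pow(352239, -1)), Mul(Function('k')(-553, -573), Pow(I, -1))) = Add(Mul(Rational(50288, 311), Pow(352239, -1)), Mul(Mul(-553, Add(1, -573)), Pow(Rational(-1537570, 163379), -1))) = Add(Mul(Rational(50288, 311), Rational(1, 352239)), Mul(Mul(-553, -572), Rational(-163379, 1537570))) = Add(Rational(50288, 109546329), Mul(316316, Rational(-163379, 1537570))) = Add(Rational(50288, 109546329), Rational(-25839695882, 768785)) = Rational(-2830643787688857098, 84217574540265)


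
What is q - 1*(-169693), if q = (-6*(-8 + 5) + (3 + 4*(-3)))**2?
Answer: 169774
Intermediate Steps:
q = 81 (q = (-6*(-3) + (3 - 12))**2 = (18 - 9)**2 = 9**2 = 81)
q - 1*(-169693) = 81 - 1*(-169693) = 81 + 169693 = 169774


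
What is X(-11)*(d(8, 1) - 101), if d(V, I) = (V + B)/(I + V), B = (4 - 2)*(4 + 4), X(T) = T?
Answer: 3245/3 ≈ 1081.7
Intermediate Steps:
B = 16 (B = 2*8 = 16)
d(V, I) = (16 + V)/(I + V) (d(V, I) = (V + 16)/(I + V) = (16 + V)/(I + V))
X(-11)*(d(8, 1) - 101) = -11*((16 + 8)/(1 + 8) - 101) = -11*(24/9 - 101) = -11*((⅑)*24 - 101) = -11*(8/3 - 101) = -11*(-295/3) = 3245/3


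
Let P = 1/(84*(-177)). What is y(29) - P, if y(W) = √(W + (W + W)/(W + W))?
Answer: 1/14868 + √30 ≈ 5.4773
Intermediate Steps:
y(W) = √(1 + W) (y(W) = √(W + (2*W)/((2*W))) = √(W + (2*W)*(1/(2*W))) = √(W + 1) = √(1 + W))
P = -1/14868 (P = 1/(-14868) = -1/14868 ≈ -6.7258e-5)
y(29) - P = √(1 + 29) - 1*(-1/14868) = √30 + 1/14868 = 1/14868 + √30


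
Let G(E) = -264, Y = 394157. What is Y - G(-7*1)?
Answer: 394421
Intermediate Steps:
Y - G(-7*1) = 394157 - 1*(-264) = 394157 + 264 = 394421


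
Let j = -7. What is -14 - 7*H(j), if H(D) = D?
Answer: 35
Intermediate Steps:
-14 - 7*H(j) = -14 - 7*(-7) = -14 + 49 = 35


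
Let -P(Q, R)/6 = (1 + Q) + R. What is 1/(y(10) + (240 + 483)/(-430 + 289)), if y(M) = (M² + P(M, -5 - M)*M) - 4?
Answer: 47/15551 ≈ 0.0030223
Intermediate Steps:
P(Q, R) = -6 - 6*Q - 6*R (P(Q, R) = -6*((1 + Q) + R) = -6*(1 + Q + R) = -6 - 6*Q - 6*R)
y(M) = -4 + M² + 24*M (y(M) = (M² + (-6 - 6*M - 6*(-5 - M))*M) - 4 = (M² + (-6 - 6*M + (30 + 6*M))*M) - 4 = (M² + 24*M) - 4 = -4 + M² + 24*M)
1/(y(10) + (240 + 483)/(-430 + 289)) = 1/((-4 + 10² + 24*10) + (240 + 483)/(-430 + 289)) = 1/((-4 + 100 + 240) + 723/(-141)) = 1/(336 + 723*(-1/141)) = 1/(336 - 241/47) = 1/(15551/47) = 47/15551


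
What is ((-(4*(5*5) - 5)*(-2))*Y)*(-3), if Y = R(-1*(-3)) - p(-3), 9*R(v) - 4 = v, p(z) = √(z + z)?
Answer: -1330/3 + 570*I*√6 ≈ -443.33 + 1396.2*I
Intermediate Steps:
p(z) = √2*√z (p(z) = √(2*z) = √2*√z)
R(v) = 4/9 + v/9
Y = 7/9 - I*√6 (Y = (4/9 + (-1*(-3))/9) - √2*√(-3) = (4/9 + (⅑)*3) - √2*I*√3 = (4/9 + ⅓) - I*√6 = 7/9 - I*√6 ≈ 0.77778 - 2.4495*I)
((-(4*(5*5) - 5)*(-2))*Y)*(-3) = ((-(4*(5*5) - 5)*(-2))*(7/9 - I*√6))*(-3) = ((-(4*25 - 5)*(-2))*(7/9 - I*√6))*(-3) = ((-(100 - 5)*(-2))*(7/9 - I*√6))*(-3) = ((-1*95*(-2))*(7/9 - I*√6))*(-3) = ((-95*(-2))*(7/9 - I*√6))*(-3) = (190*(7/9 - I*√6))*(-3) = (1330/9 - 190*I*√6)*(-3) = -1330/3 + 570*I*√6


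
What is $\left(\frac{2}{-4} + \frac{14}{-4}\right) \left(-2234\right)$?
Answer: $8936$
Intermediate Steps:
$\left(\frac{2}{-4} + \frac{14}{-4}\right) \left(-2234\right) = \left(2 \left(- \frac{1}{4}\right) + 14 \left(- \frac{1}{4}\right)\right) \left(-2234\right) = \left(- \frac{1}{2} - \frac{7}{2}\right) \left(-2234\right) = \left(-4\right) \left(-2234\right) = 8936$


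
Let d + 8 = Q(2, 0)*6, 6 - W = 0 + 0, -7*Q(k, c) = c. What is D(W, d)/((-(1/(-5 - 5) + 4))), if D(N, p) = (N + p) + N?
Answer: -40/39 ≈ -1.0256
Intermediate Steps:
Q(k, c) = -c/7
W = 6 (W = 6 - (0 + 0) = 6 - 1*0 = 6 + 0 = 6)
d = -8 (d = -8 - 1/7*0*6 = -8 + 0*6 = -8 + 0 = -8)
D(N, p) = p + 2*N
D(W, d)/((-(1/(-5 - 5) + 4))) = (-8 + 2*6)/((-(1/(-5 - 5) + 4))) = (-8 + 12)/((-(1/(-10) + 4))) = 4/(-(-1/10 + 4)) = 4/(-1*39/10) = 4/(-39/10) = -10/39*4 = -40/39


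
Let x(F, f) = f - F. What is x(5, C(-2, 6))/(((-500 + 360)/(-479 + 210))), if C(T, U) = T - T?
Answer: -269/28 ≈ -9.6071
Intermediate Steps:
C(T, U) = 0
x(5, C(-2, 6))/(((-500 + 360)/(-479 + 210))) = (0 - 1*5)/(((-500 + 360)/(-479 + 210))) = (0 - 5)/((-140/(-269))) = -5/((-140*(-1/269))) = -5/140/269 = -5*269/140 = -269/28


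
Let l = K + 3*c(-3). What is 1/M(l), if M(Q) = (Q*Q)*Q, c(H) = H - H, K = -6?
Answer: -1/216 ≈ -0.0046296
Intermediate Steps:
c(H) = 0
l = -6 (l = -6 + 3*0 = -6 + 0 = -6)
M(Q) = Q³ (M(Q) = Q²*Q = Q³)
1/M(l) = 1/((-6)³) = 1/(-216) = -1/216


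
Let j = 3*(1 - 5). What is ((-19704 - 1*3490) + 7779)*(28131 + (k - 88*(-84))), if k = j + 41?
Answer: -548034080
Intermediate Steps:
j = -12 (j = 3*(-4) = -12)
k = 29 (k = -12 + 41 = 29)
((-19704 - 1*3490) + 7779)*(28131 + (k - 88*(-84))) = ((-19704 - 1*3490) + 7779)*(28131 + (29 - 88*(-84))) = ((-19704 - 3490) + 7779)*(28131 + (29 + 7392)) = (-23194 + 7779)*(28131 + 7421) = -15415*35552 = -548034080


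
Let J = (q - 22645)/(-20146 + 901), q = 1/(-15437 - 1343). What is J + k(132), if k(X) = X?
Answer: 43006888301/322931100 ≈ 133.18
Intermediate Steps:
q = -1/16780 (q = 1/(-16780) = -1/16780 ≈ -5.9595e-5)
J = 379983101/322931100 (J = (-1/16780 - 22645)/(-20146 + 901) = -379983101/16780/(-19245) = -379983101/16780*(-1/19245) = 379983101/322931100 ≈ 1.1767)
J + k(132) = 379983101/322931100 + 132 = 43006888301/322931100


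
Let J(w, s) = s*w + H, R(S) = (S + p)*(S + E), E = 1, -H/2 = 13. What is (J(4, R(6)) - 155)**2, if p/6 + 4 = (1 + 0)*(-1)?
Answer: 727609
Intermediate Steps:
H = -26 (H = -2*13 = -26)
p = -30 (p = -24 + 6*((1 + 0)*(-1)) = -24 + 6*(1*(-1)) = -24 + 6*(-1) = -24 - 6 = -30)
R(S) = (1 + S)*(-30 + S) (R(S) = (S - 30)*(S + 1) = (-30 + S)*(1 + S) = (1 + S)*(-30 + S))
J(w, s) = -26 + s*w (J(w, s) = s*w - 26 = -26 + s*w)
(J(4, R(6)) - 155)**2 = ((-26 + (-30 + 6**2 - 29*6)*4) - 155)**2 = ((-26 + (-30 + 36 - 174)*4) - 155)**2 = ((-26 - 168*4) - 155)**2 = ((-26 - 672) - 155)**2 = (-698 - 155)**2 = (-853)**2 = 727609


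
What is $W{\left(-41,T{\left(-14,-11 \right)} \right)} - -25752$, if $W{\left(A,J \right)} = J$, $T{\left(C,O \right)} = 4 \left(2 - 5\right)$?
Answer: $25740$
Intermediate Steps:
$T{\left(C,O \right)} = -12$ ($T{\left(C,O \right)} = 4 \left(-3\right) = -12$)
$W{\left(-41,T{\left(-14,-11 \right)} \right)} - -25752 = -12 - -25752 = -12 + 25752 = 25740$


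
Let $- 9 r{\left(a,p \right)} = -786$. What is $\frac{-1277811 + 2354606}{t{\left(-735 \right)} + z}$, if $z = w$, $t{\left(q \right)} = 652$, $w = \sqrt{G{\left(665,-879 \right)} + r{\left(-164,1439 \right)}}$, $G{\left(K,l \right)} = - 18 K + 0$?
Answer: $\frac{105310551}{65548} - \frac{215359 i \sqrt{1671}}{32774} \approx 1606.6 - 268.61 i$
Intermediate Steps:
$G{\left(K,l \right)} = - 18 K$
$r{\left(a,p \right)} = \frac{262}{3}$ ($r{\left(a,p \right)} = \left(- \frac{1}{9}\right) \left(-786\right) = \frac{262}{3}$)
$w = \frac{8 i \sqrt{1671}}{3}$ ($w = \sqrt{\left(-18\right) 665 + \frac{262}{3}} = \sqrt{-11970 + \frac{262}{3}} = \sqrt{- \frac{35648}{3}} = \frac{8 i \sqrt{1671}}{3} \approx 109.01 i$)
$z = \frac{8 i \sqrt{1671}}{3} \approx 109.01 i$
$\frac{-1277811 + 2354606}{t{\left(-735 \right)} + z} = \frac{-1277811 + 2354606}{652 + \frac{8 i \sqrt{1671}}{3}} = \frac{1076795}{652 + \frac{8 i \sqrt{1671}}{3}}$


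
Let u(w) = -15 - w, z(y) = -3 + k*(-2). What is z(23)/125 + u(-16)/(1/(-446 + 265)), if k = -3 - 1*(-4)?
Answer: -4526/25 ≈ -181.04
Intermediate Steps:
k = 1 (k = -3 + 4 = 1)
z(y) = -5 (z(y) = -3 + 1*(-2) = -3 - 2 = -5)
z(23)/125 + u(-16)/(1/(-446 + 265)) = -5/125 + (-15 - 1*(-16))/(1/(-446 + 265)) = -5*1/125 + (-15 + 16)/(1/(-181)) = -1/25 + 1/(-1/181) = -1/25 + 1*(-181) = -1/25 - 181 = -4526/25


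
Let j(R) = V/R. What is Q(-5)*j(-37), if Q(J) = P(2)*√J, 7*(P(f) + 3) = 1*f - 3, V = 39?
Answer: 858*I*√5/259 ≈ 7.4075*I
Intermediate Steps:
P(f) = -24/7 + f/7 (P(f) = -3 + (1*f - 3)/7 = -3 + (f - 3)/7 = -3 + (-3 + f)/7 = -3 + (-3/7 + f/7) = -24/7 + f/7)
j(R) = 39/R
Q(J) = -22*√J/7 (Q(J) = (-24/7 + (⅐)*2)*√J = (-24/7 + 2/7)*√J = -22*√J/7)
Q(-5)*j(-37) = (-22*I*√5/7)*(39/(-37)) = (-22*I*√5/7)*(39*(-1/37)) = -22*I*√5/7*(-39/37) = 858*I*√5/259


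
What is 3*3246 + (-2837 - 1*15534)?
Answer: -8633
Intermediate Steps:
3*3246 + (-2837 - 1*15534) = 9738 + (-2837 - 15534) = 9738 - 18371 = -8633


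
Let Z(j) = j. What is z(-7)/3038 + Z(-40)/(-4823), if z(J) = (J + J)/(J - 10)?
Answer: 21769/2541721 ≈ 0.0085647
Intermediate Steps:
z(J) = 2*J/(-10 + J) (z(J) = (2*J)/(-10 + J) = 2*J/(-10 + J))
z(-7)/3038 + Z(-40)/(-4823) = (2*(-7)/(-10 - 7))/3038 - 40/(-4823) = (2*(-7)/(-17))*(1/3038) - 40*(-1/4823) = (2*(-7)*(-1/17))*(1/3038) + 40/4823 = (14/17)*(1/3038) + 40/4823 = 1/3689 + 40/4823 = 21769/2541721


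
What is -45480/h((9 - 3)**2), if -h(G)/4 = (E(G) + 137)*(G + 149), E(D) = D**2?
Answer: 2274/53021 ≈ 0.042889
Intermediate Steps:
h(G) = -4*(137 + G**2)*(149 + G) (h(G) = -4*(G**2 + 137)*(G + 149) = -4*(137 + G**2)*(149 + G))
-45480/h((9 - 3)**2) = -45480/(-81652 - 596*(9 - 3)**4 - 548*(9 - 3)**2 - 4*(9 - 3)**6) = -45480/(-81652 - 596*(6**2)**2 - 548*6**2 - 4*(6**2)**3) = -45480/(-81652 - 596*36**2 - 548*36 - 4*36**3) = -45480/(-81652 - 596*1296 - 19728 - 4*46656) = -45480/(-81652 - 772416 - 19728 - 186624) = -45480/(-1060420) = -45480*(-1/1060420) = 2274/53021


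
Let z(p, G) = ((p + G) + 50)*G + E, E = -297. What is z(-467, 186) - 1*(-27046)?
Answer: -16217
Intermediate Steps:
z(p, G) = -297 + G*(50 + G + p) (z(p, G) = ((p + G) + 50)*G - 297 = ((G + p) + 50)*G - 297 = (50 + G + p)*G - 297 = G*(50 + G + p) - 297 = -297 + G*(50 + G + p))
z(-467, 186) - 1*(-27046) = (-297 + 186² + 50*186 + 186*(-467)) - 1*(-27046) = (-297 + 34596 + 9300 - 86862) + 27046 = -43263 + 27046 = -16217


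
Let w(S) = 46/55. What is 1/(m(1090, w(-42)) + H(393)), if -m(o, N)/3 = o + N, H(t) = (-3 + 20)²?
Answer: -55/164093 ≈ -0.00033518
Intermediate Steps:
w(S) = 46/55 (w(S) = 46*(1/55) = 46/55)
H(t) = 289 (H(t) = 17² = 289)
m(o, N) = -3*N - 3*o (m(o, N) = -3*(o + N) = -3*(N + o) = -3*N - 3*o)
1/(m(1090, w(-42)) + H(393)) = 1/((-3*46/55 - 3*1090) + 289) = 1/((-138/55 - 3270) + 289) = 1/(-179988/55 + 289) = 1/(-164093/55) = -55/164093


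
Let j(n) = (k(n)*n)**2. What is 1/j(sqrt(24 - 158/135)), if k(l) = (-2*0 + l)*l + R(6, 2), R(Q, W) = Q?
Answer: 2460375/46685100448 ≈ 5.2702e-5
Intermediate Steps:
k(l) = 6 + l**2 (k(l) = (-2*0 + l)*l + 6 = (0 + l)*l + 6 = l*l + 6 = l**2 + 6 = 6 + l**2)
j(n) = n**2*(6 + n**2)**2 (j(n) = ((6 + n**2)*n)**2 = (n*(6 + n**2))**2 = n**2*(6 + n**2)**2)
1/j(sqrt(24 - 158/135)) = 1/((sqrt(24 - 158/135))**2*(6 + (sqrt(24 - 158/135))**2)**2) = 1/((sqrt(3082/135))**2*(6 + (sqrt(3082/135))**2)**2) = 1/((sqrt(46230)/45)**2*(6 + (sqrt(46230)/45)**2)**2) = 1/(3082*(6 + 3082/135)**2/135) = 1/(3082*(3892/135)**2/135) = 1/((3082/135)*(15147664/18225)) = 1/(46685100448/2460375) = 2460375/46685100448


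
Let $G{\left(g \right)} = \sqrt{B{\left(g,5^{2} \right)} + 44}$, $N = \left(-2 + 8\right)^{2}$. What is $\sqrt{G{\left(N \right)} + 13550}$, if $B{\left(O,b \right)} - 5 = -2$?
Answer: $\sqrt{13550 + \sqrt{47}} \approx 116.43$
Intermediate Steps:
$B{\left(O,b \right)} = 3$ ($B{\left(O,b \right)} = 5 - 2 = 3$)
$N = 36$ ($N = 6^{2} = 36$)
$G{\left(g \right)} = \sqrt{47}$ ($G{\left(g \right)} = \sqrt{3 + 44} = \sqrt{47}$)
$\sqrt{G{\left(N \right)} + 13550} = \sqrt{\sqrt{47} + 13550} = \sqrt{13550 + \sqrt{47}}$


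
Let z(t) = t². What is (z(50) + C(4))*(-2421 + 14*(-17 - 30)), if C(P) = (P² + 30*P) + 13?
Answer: -8156271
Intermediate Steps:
C(P) = 13 + P² + 30*P
(z(50) + C(4))*(-2421 + 14*(-17 - 30)) = (50² + (13 + 4² + 30*4))*(-2421 + 14*(-17 - 30)) = (2500 + (13 + 16 + 120))*(-2421 + 14*(-47)) = (2500 + 149)*(-2421 - 658) = 2649*(-3079) = -8156271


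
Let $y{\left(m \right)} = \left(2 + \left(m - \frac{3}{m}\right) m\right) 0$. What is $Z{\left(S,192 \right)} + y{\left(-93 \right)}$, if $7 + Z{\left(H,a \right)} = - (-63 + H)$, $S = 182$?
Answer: $-126$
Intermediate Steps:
$Z{\left(H,a \right)} = 56 - H$ ($Z{\left(H,a \right)} = -7 - \left(-63 + H\right) = 56 - H$)
$y{\left(m \right)} = 0$ ($y{\left(m \right)} = \left(2 + m \left(m - \frac{3}{m}\right)\right) 0 = 0$)
$Z{\left(S,192 \right)} + y{\left(-93 \right)} = \left(56 - 182\right) + 0 = -126 + 0 = -126$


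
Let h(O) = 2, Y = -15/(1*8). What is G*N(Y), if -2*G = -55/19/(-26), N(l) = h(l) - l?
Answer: -1705/7904 ≈ -0.21571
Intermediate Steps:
Y = -15/8 ≈ -1.8750
N(l) = 2 - l
G = -55/988 (G = -(-55/19)/(2*(-26)) = -(-55*1/19)*(-1)/(2*26) = -(-55)*(-1)/(38*26) = -1/2*55/494 = -55/988 ≈ -0.055668)
G*N(Y) = -55*(2 - 1*(-15/8))/988 = -55*(2 + 15/8)/988 = -55/988*31/8 = -1705/7904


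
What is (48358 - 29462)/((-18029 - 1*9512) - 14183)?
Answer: -4724/10431 ≈ -0.45288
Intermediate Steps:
(48358 - 29462)/((-18029 - 1*9512) - 14183) = 18896/((-18029 - 9512) - 14183) = 18896/(-27541 - 14183) = 18896/(-41724) = 18896*(-1/41724) = -4724/10431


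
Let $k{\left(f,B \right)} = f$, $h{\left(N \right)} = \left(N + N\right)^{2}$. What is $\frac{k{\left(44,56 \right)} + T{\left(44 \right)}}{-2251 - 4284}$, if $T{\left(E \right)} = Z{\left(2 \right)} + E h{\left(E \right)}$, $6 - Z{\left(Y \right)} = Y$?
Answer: $- \frac{340784}{6535} \approx -52.148$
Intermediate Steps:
$Z{\left(Y \right)} = 6 - Y$
$h{\left(N \right)} = 4 N^{2}$ ($h{\left(N \right)} = \left(2 N\right)^{2} = 4 N^{2}$)
$T{\left(E \right)} = 4 + 4 E^{3}$ ($T{\left(E \right)} = \left(6 - 2\right) + E 4 E^{2} = \left(6 - 2\right) + 4 E^{3} = 4 + 4 E^{3}$)
$\frac{k{\left(44,56 \right)} + T{\left(44 \right)}}{-2251 - 4284} = \frac{44 + \left(4 + 4 \cdot 44^{3}\right)}{-2251 - 4284} = \frac{44 + \left(4 + 4 \cdot 85184\right)}{-6535} = \left(44 + \left(4 + 340736\right)\right) \left(- \frac{1}{6535}\right) = \left(44 + 340740\right) \left(- \frac{1}{6535}\right) = 340784 \left(- \frac{1}{6535}\right) = - \frac{340784}{6535}$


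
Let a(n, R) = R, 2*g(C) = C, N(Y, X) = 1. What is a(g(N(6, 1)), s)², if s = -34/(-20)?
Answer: 289/100 ≈ 2.8900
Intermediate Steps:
g(C) = C/2
s = 17/10 (s = -34*(-1/20) = 17/10 ≈ 1.7000)
a(g(N(6, 1)), s)² = (17/10)² = 289/100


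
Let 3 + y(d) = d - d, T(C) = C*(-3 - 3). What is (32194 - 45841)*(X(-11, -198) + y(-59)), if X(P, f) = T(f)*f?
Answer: 3210142869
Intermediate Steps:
T(C) = -6*C (T(C) = C*(-6) = -6*C)
y(d) = -3 (y(d) = -3 + (d - d) = -3 + 0 = -3)
X(P, f) = -6*f² (X(P, f) = (-6*f)*f = -6*f²)
(32194 - 45841)*(X(-11, -198) + y(-59)) = (32194 - 45841)*(-6*(-198)² - 3) = -13647*(-6*39204 - 3) = -13647*(-235224 - 3) = -13647*(-235227) = 3210142869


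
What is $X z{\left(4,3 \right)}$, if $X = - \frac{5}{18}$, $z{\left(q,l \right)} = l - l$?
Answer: $0$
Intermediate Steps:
$z{\left(q,l \right)} = 0$
$X = - \frac{5}{18}$ ($X = \left(-5\right) \frac{1}{18} = - \frac{5}{18} \approx -0.27778$)
$X z{\left(4,3 \right)} = \left(- \frac{5}{18}\right) 0 = 0$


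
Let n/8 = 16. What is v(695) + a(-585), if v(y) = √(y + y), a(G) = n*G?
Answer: -74880 + √1390 ≈ -74843.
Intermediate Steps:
n = 128 (n = 8*16 = 128)
a(G) = 128*G
v(y) = √2*√y (v(y) = √(2*y) = √2*√y)
v(695) + a(-585) = √2*√695 + 128*(-585) = √1390 - 74880 = -74880 + √1390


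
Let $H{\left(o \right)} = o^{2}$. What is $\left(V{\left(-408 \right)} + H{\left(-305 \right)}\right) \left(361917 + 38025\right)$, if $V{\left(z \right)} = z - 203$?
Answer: $36960239988$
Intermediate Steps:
$V{\left(z \right)} = -203 + z$ ($V{\left(z \right)} = z - 203 = -203 + z$)
$\left(V{\left(-408 \right)} + H{\left(-305 \right)}\right) \left(361917 + 38025\right) = \left(\left(-203 - 408\right) + \left(-305\right)^{2}\right) \left(361917 + 38025\right) = \left(-611 + 93025\right) 399942 = 92414 \cdot 399942 = 36960239988$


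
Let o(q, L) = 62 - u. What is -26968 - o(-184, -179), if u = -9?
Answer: -27039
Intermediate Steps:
o(q, L) = 71 (o(q, L) = 62 - 1*(-9) = 62 + 9 = 71)
-26968 - o(-184, -179) = -26968 - 1*71 = -26968 - 71 = -27039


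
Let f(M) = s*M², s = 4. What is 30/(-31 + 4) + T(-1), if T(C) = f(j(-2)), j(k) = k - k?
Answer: -10/9 ≈ -1.1111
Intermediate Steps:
j(k) = 0
f(M) = 4*M²
T(C) = 0 (T(C) = 4*0² = 4*0 = 0)
30/(-31 + 4) + T(-1) = 30/(-31 + 4) + 0 = 30/(-27) + 0 = 30*(-1/27) + 0 = -10/9 + 0 = -10/9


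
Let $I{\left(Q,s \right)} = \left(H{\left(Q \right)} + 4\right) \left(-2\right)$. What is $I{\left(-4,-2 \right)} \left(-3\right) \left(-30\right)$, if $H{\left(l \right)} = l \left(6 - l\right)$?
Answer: $6480$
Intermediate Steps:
$I{\left(Q,s \right)} = -8 - 2 Q \left(6 - Q\right)$ ($I{\left(Q,s \right)} = \left(Q \left(6 - Q\right) + 4\right) \left(-2\right) = \left(4 + Q \left(6 - Q\right)\right) \left(-2\right) = -8 - 2 Q \left(6 - Q\right)$)
$I{\left(-4,-2 \right)} \left(-3\right) \left(-30\right) = \left(-8 + 2 \left(-4\right) \left(-6 - 4\right)\right) \left(-3\right) \left(-30\right) = \left(-8 + 2 \left(-4\right) \left(-10\right)\right) \left(-3\right) \left(-30\right) = \left(-8 + 80\right) \left(-3\right) \left(-30\right) = 72 \left(-3\right) \left(-30\right) = \left(-216\right) \left(-30\right) = 6480$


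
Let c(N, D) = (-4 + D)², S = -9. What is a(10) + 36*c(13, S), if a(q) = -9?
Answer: 6075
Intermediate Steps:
a(10) + 36*c(13, S) = -9 + 36*(-4 - 9)² = -9 + 36*(-13)² = -9 + 36*169 = -9 + 6084 = 6075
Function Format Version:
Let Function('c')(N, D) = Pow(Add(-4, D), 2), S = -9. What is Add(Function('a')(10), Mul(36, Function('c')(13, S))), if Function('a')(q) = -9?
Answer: 6075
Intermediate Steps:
Add(Function('a')(10), Mul(36, Function('c')(13, S))) = Add(-9, Mul(36, Pow(Add(-4, -9), 2))) = Add(-9, Mul(36, Pow(-13, 2))) = Add(-9, Mul(36, 169)) = Add(-9, 6084) = 6075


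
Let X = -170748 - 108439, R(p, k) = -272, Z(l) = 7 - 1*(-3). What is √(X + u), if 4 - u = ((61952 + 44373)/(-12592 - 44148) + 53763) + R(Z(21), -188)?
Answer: I*√10710138245219/5674 ≈ 576.78*I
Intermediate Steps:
Z(l) = 10 (Z(l) = 7 + 3 = 10)
X = -279187
u = -606949211/11348 (u = 4 - (((61952 + 44373)/(-12592 - 44148) + 53763) - 272) = 4 - ((106325/(-56740) + 53763) - 272) = 4 - ((106325*(-1/56740) + 53763) - 272) = 4 - ((-21265/11348 + 53763) - 272) = 4 - (610081259/11348 - 272) = 4 - 1*606994603/11348 = 4 - 606994603/11348 = -606949211/11348 ≈ -53485.)
√(X + u) = √(-279187 - 606949211/11348) = √(-3775163287/11348) = I*√10710138245219/5674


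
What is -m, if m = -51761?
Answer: 51761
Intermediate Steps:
-m = -1*(-51761) = 51761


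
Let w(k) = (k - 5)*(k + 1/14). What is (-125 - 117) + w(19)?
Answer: 25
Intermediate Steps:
w(k) = (-5 + k)*(1/14 + k) (w(k) = (-5 + k)*(k + 1/14) = (-5 + k)*(1/14 + k))
(-125 - 117) + w(19) = (-125 - 117) + (-5/14 + 19² - 69/14*19) = -242 + (-5/14 + 361 - 1311/14) = -242 + 267 = 25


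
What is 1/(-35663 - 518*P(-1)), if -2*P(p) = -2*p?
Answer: -1/35145 ≈ -2.8454e-5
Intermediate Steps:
P(p) = p (P(p) = -(-1)*p = p)
1/(-35663 - 518*P(-1)) = 1/(-35663 - 518*(-1)) = 1/(-35663 + 518) = 1/(-35145) = -1/35145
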